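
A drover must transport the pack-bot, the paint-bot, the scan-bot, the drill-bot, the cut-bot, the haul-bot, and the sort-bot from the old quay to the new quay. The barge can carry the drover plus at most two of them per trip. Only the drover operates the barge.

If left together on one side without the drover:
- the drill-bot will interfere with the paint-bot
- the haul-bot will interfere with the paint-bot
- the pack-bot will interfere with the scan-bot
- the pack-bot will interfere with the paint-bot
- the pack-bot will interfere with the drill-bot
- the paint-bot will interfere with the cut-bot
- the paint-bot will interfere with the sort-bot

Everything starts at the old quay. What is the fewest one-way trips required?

11

Counting alone: the drover can take at most 2 across per trip to the new quay, so moving all 7 needs at least 4 loaded trips out, with a return between consecutive ones — at least 7 crossings.
The safety rule pushes this higher. Following every safe sequence of crossings, the most of the 7 that can be at the new quay as the barge arrives there on crossings 7, 9 is 5, 6 respectively — never all 7.
So no plan with fewer than 11 crossings exists, and this one achieves 11:
1. Drover goes to the new quay with the pack-bot and the paint-bot.  [the old quay: the cut-bot, the drill-bot, the haul-bot, the scan-bot, the sort-bot | the new quay: the pack-bot, the paint-bot]
2. Drover goes back to the old quay with the pack-bot.  [the old quay: the cut-bot, the drill-bot, the haul-bot, the pack-bot, the scan-bot, the sort-bot | the new quay: the paint-bot]
3. Drover goes to the new quay with the pack-bot and the scan-bot.  [the old quay: the cut-bot, the drill-bot, the haul-bot, the sort-bot | the new quay: the pack-bot, the paint-bot, the scan-bot]
4. Drover goes back to the old quay with the pack-bot.  [the old quay: the cut-bot, the drill-bot, the haul-bot, the pack-bot, the sort-bot | the new quay: the paint-bot, the scan-bot]
5. Drover goes to the new quay with the cut-bot and the drill-bot.  [the old quay: the haul-bot, the pack-bot, the sort-bot | the new quay: the cut-bot, the drill-bot, the paint-bot, the scan-bot]
6. Drover goes back to the old quay with the paint-bot.  [the old quay: the haul-bot, the pack-bot, the paint-bot, the sort-bot | the new quay: the cut-bot, the drill-bot, the scan-bot]
7. Drover goes to the new quay with the haul-bot and the paint-bot.  [the old quay: the pack-bot, the sort-bot | the new quay: the cut-bot, the drill-bot, the haul-bot, the paint-bot, the scan-bot]
8. Drover goes back to the old quay with the paint-bot.  [the old quay: the pack-bot, the paint-bot, the sort-bot | the new quay: the cut-bot, the drill-bot, the haul-bot, the scan-bot]
9. Drover goes to the new quay with the pack-bot and the sort-bot.  [the old quay: the paint-bot | the new quay: the cut-bot, the drill-bot, the haul-bot, the pack-bot, the scan-bot, the sort-bot]
10. Drover goes back to the old quay with the pack-bot.  [the old quay: the pack-bot, the paint-bot | the new quay: the cut-bot, the drill-bot, the haul-bot, the scan-bot, the sort-bot]
11. Drover goes to the new quay with the pack-bot and the paint-bot.  [the old quay: — | the new quay: the cut-bot, the drill-bot, the haul-bot, the pack-bot, the paint-bot, the scan-bot, the sort-bot]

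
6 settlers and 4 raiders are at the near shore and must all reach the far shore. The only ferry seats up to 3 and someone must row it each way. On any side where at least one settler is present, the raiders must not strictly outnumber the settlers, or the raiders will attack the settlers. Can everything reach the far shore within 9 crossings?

Yes — this plan uses 9 crossings (≤ 9):
1. 2 raiders → the far shore.  (the near shore: 6S 2R; the far shore: 0S 2R)
2. 1 raider ← the near shore.  (the near shore: 6S 3R; the far shore: 0S 1R)
3. 3 raiders → the far shore.  (the near shore: 6S 0R; the far shore: 0S 4R)
4. 1 raider ← the near shore.  (the near shore: 6S 1R; the far shore: 0S 3R)
5. 3 settlers → the far shore.  (the near shore: 3S 1R; the far shore: 3S 3R)
6. 1 raider ← the near shore.  (the near shore: 3S 2R; the far shore: 3S 2R)
7. 1 settler and 2 raiders → the far shore.  (the near shore: 2S 0R; the far shore: 4S 4R)
8. 1 raider ← the near shore.  (the near shore: 2S 1R; the far shore: 4S 3R)
9. 2 settlers and 1 raider → the far shore.  (the near shore: 0S 0R; the far shore: 6S 4R)

Yes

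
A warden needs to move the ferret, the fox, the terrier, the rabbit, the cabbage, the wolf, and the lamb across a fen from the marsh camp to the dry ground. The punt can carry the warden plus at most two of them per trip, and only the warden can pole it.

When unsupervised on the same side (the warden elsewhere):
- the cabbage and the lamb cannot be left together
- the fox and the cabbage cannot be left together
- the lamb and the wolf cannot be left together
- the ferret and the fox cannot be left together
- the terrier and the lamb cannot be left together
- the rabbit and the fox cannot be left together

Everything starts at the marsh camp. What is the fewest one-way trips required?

Counting alone: the warden can take at most 2 across per trip to the dry ground, so moving all 7 needs at least 4 loaded trips out, with a return between consecutive ones — at least 7 crossings.
The safety rule pushes this higher. Following every safe sequence of crossings, the most of the 7 that can be at the dry ground as the punt arrives there on crossing 7 is 6 — never all 7.
So no plan with fewer than 9 crossings exists, and this one achieves 9:
1. Warden goes to the dry ground with the fox and the lamb.  [the marsh camp: the cabbage, the ferret, the rabbit, the terrier, the wolf | the dry ground: the fox, the lamb]
2. Warden goes back to the marsh camp alone.  [the marsh camp: the cabbage, the ferret, the rabbit, the terrier, the wolf | the dry ground: the fox, the lamb]
3. Warden goes to the dry ground with the ferret.  [the marsh camp: the cabbage, the rabbit, the terrier, the wolf | the dry ground: the ferret, the fox, the lamb]
4. Warden goes back to the marsh camp with the fox.  [the marsh camp: the cabbage, the fox, the rabbit, the terrier, the wolf | the dry ground: the ferret, the lamb]
5. Warden goes to the dry ground with the cabbage and the rabbit.  [the marsh camp: the fox, the terrier, the wolf | the dry ground: the cabbage, the ferret, the lamb, the rabbit]
6. Warden goes back to the marsh camp with the lamb.  [the marsh camp: the fox, the lamb, the terrier, the wolf | the dry ground: the cabbage, the ferret, the rabbit]
7. Warden goes to the dry ground with the terrier and the wolf.  [the marsh camp: the fox, the lamb | the dry ground: the cabbage, the ferret, the rabbit, the terrier, the wolf]
8. Warden goes back to the marsh camp alone.  [the marsh camp: the fox, the lamb | the dry ground: the cabbage, the ferret, the rabbit, the terrier, the wolf]
9. Warden goes to the dry ground with the fox and the lamb.  [the marsh camp: — | the dry ground: the cabbage, the ferret, the fox, the lamb, the rabbit, the terrier, the wolf]

9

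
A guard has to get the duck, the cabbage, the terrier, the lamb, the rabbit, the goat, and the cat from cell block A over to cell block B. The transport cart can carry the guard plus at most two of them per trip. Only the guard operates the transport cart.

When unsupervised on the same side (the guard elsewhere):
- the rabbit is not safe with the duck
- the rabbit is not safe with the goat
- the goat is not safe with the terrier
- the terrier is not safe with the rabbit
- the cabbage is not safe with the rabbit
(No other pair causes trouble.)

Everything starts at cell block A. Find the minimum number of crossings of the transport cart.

11

Counting alone: the guard can take at most 2 across per trip to cell block B, so moving all 7 needs at least 4 loaded trips out, with a return between consecutive ones — at least 7 crossings.
The safety rule pushes this higher. Following every safe sequence of crossings, the most of the 7 that can be at cell block B as the transport cart arrives there on crossings 7, 9 is 5, 6 respectively — never all 7.
So no plan with fewer than 11 crossings exists, and this one achieves 11:
1. Guard goes to cell block B with the rabbit and the terrier.
2. Guard goes back to cell block A with the terrier.
3. Guard goes to cell block B with the duck and the terrier.
4. Guard goes back to cell block A with the rabbit.
5. Guard goes to cell block B with the cabbage and the rabbit.
6. Guard goes back to cell block A with the rabbit.
7. Guard goes to cell block B with the lamb and the rabbit.
8. Guard goes back to cell block A with the rabbit.
9. Guard goes to cell block B with the cat and the rabbit.
10. Guard goes back to cell block A with the rabbit.
11. Guard goes to cell block B with the goat and the rabbit.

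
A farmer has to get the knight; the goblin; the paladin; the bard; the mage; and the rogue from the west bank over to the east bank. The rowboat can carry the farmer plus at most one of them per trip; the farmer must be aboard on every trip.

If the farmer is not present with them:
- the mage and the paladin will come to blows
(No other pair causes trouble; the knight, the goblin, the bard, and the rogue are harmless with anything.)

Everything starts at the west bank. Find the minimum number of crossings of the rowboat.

11

Counting alone: the farmer can take at most 1 across per trip to the east bank, so moving all 6 needs at least 6 loaded trips out, with a return between consecutive ones — at least 11 crossings.
The plan below uses exactly 11 crossings, so it is optimal:
1. Farmer goes to the east bank with the paladin.
2. Farmer goes back to the west bank alone.
3. Farmer goes to the east bank with the knight.
4. Farmer goes back to the west bank alone.
5. Farmer goes to the east bank with the goblin.
6. Farmer goes back to the west bank alone.
7. Farmer goes to the east bank with the bard.
8. Farmer goes back to the west bank alone.
9. Farmer goes to the east bank with the rogue.
10. Farmer goes back to the west bank alone.
11. Farmer goes to the east bank with the mage.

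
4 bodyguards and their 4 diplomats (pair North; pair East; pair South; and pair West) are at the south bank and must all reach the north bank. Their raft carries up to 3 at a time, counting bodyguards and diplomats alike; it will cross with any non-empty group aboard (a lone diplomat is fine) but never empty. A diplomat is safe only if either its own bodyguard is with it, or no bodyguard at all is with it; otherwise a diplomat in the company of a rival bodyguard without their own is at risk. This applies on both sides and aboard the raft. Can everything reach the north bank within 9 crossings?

Yes

Yes — this plan uses 9 crossings (≤ 9):
1. bodyguard North and diplomat North cross → the north bank.
2. bodyguard North crosses ← the south bank.
3. bodyguard East, bodyguard North, and diplomat East cross → the north bank.
4. bodyguard North and diplomat North cross ← the south bank.
5. bodyguard North, bodyguard South, and bodyguard West cross → the north bank.
6. diplomat East crosses ← the south bank.
7. diplomat East and diplomat North cross → the north bank.
8. diplomat North crosses ← the south bank.
9. diplomat North, diplomat South, and diplomat West cross → the north bank.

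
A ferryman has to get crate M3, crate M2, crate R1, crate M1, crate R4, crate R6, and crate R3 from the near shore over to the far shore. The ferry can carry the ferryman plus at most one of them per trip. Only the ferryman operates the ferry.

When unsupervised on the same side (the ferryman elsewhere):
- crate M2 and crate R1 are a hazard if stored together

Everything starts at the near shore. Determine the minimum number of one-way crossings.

Counting alone: the ferryman can take at most 1 across per trip to the far shore, so moving all 7 needs at least 7 loaded trips out, with a return between consecutive ones — at least 13 crossings.
The plan below uses exactly 13 crossings, so it is optimal:
1. Ferryman goes to the far shore with crate M2.  [the near shore: crate M1, crate M3, crate R1, crate R3, crate R4, crate R6 | the far shore: crate M2]
2. Ferryman goes back to the near shore alone.  [the near shore: crate M1, crate M3, crate R1, crate R3, crate R4, crate R6 | the far shore: crate M2]
3. Ferryman goes to the far shore with crate M3.  [the near shore: crate M1, crate R1, crate R3, crate R4, crate R6 | the far shore: crate M2, crate M3]
4. Ferryman goes back to the near shore alone.  [the near shore: crate M1, crate R1, crate R3, crate R4, crate R6 | the far shore: crate M2, crate M3]
5. Ferryman goes to the far shore with crate M1.  [the near shore: crate R1, crate R3, crate R4, crate R6 | the far shore: crate M1, crate M2, crate M3]
6. Ferryman goes back to the near shore alone.  [the near shore: crate R1, crate R3, crate R4, crate R6 | the far shore: crate M1, crate M2, crate M3]
7. Ferryman goes to the far shore with crate R4.  [the near shore: crate R1, crate R3, crate R6 | the far shore: crate M1, crate M2, crate M3, crate R4]
8. Ferryman goes back to the near shore alone.  [the near shore: crate R1, crate R3, crate R6 | the far shore: crate M1, crate M2, crate M3, crate R4]
9. Ferryman goes to the far shore with crate R6.  [the near shore: crate R1, crate R3 | the far shore: crate M1, crate M2, crate M3, crate R4, crate R6]
10. Ferryman goes back to the near shore alone.  [the near shore: crate R1, crate R3 | the far shore: crate M1, crate M2, crate M3, crate R4, crate R6]
11. Ferryman goes to the far shore with crate R3.  [the near shore: crate R1 | the far shore: crate M1, crate M2, crate M3, crate R3, crate R4, crate R6]
12. Ferryman goes back to the near shore alone.  [the near shore: crate R1 | the far shore: crate M1, crate M2, crate M3, crate R3, crate R4, crate R6]
13. Ferryman goes to the far shore with crate R1.  [the near shore: — | the far shore: crate M1, crate M2, crate M3, crate R1, crate R3, crate R4, crate R6]

13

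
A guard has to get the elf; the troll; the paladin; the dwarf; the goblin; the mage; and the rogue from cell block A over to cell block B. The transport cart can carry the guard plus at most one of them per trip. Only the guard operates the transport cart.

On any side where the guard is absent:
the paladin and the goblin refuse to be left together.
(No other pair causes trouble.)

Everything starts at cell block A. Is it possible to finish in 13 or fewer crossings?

Yes

Yes — this plan uses 13 crossings (≤ 13):
1. Guard goes to cell block B with the paladin.
2. Guard goes back to cell block A alone.
3. Guard goes to cell block B with the elf.
4. Guard goes back to cell block A alone.
5. Guard goes to cell block B with the troll.
6. Guard goes back to cell block A alone.
7. Guard goes to cell block B with the dwarf.
8. Guard goes back to cell block A alone.
9. Guard goes to cell block B with the mage.
10. Guard goes back to cell block A alone.
11. Guard goes to cell block B with the rogue.
12. Guard goes back to cell block A alone.
13. Guard goes to cell block B with the goblin.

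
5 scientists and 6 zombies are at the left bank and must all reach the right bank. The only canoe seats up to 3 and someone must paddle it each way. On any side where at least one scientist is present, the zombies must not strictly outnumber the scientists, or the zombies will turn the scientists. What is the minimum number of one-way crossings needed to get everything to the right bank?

The zombies already outnumber the scientists at the left bank before anyone moves, so the starting position itself is disallowed.

impossible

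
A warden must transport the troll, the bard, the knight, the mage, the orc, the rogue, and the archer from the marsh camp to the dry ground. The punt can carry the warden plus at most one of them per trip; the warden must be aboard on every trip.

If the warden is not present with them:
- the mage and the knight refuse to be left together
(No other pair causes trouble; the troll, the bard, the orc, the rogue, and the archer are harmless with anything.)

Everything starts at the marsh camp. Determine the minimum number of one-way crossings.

13

Counting alone: the warden can take at most 1 across per trip to the dry ground, so moving all 7 needs at least 7 loaded trips out, with a return between consecutive ones — at least 13 crossings.
The plan below uses exactly 13 crossings, so it is optimal:
1. Warden goes to the dry ground with the knight.
2. Warden goes back to the marsh camp alone.
3. Warden goes to the dry ground with the troll.
4. Warden goes back to the marsh camp alone.
5. Warden goes to the dry ground with the bard.
6. Warden goes back to the marsh camp alone.
7. Warden goes to the dry ground with the orc.
8. Warden goes back to the marsh camp alone.
9. Warden goes to the dry ground with the rogue.
10. Warden goes back to the marsh camp alone.
11. Warden goes to the dry ground with the archer.
12. Warden goes back to the marsh camp alone.
13. Warden goes to the dry ground with the mage.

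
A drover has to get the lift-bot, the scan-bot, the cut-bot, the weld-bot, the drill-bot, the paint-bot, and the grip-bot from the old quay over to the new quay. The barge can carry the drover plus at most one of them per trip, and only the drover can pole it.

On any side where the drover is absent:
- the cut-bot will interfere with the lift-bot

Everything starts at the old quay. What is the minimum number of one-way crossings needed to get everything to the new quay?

13

Counting alone: the drover can take at most 1 across per trip to the new quay, so moving all 7 needs at least 7 loaded trips out, with a return between consecutive ones — at least 13 crossings.
The plan below uses exactly 13 crossings, so it is optimal:
1. Drover goes to the new quay with the lift-bot.
2. Drover goes back to the old quay alone.
3. Drover goes to the new quay with the scan-bot.
4. Drover goes back to the old quay alone.
5. Drover goes to the new quay with the weld-bot.
6. Drover goes back to the old quay alone.
7. Drover goes to the new quay with the drill-bot.
8. Drover goes back to the old quay alone.
9. Drover goes to the new quay with the paint-bot.
10. Drover goes back to the old quay alone.
11. Drover goes to the new quay with the grip-bot.
12. Drover goes back to the old quay alone.
13. Drover goes to the new quay with the cut-bot.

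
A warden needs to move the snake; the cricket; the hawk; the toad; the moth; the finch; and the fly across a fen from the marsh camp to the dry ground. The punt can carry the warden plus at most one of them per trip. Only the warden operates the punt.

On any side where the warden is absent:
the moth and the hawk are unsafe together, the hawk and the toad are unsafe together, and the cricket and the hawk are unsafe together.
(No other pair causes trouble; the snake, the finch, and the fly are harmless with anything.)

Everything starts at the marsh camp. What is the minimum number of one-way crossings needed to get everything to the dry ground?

Following every safe sequence of crossings from the start, the most of the 7 that can be at the dry ground as the punt arrives there on crossings 1, 3, 5, 7, 9 is 1, 2, 3, 4, 5 respectively; the best ever achieved is 5 of 7.
From crossing 11 on, no configuration arises that was not already reachable earlier: only 72 distinct safe configurations (who is on which side, and where the punt is) can ever be reached, none of them has everyone across, and every continuation just revisits them. So no valid plan exists.

impossible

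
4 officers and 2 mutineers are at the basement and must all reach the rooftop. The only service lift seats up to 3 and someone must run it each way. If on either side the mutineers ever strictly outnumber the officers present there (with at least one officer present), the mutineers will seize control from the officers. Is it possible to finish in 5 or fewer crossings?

Yes

Yes — this plan uses 5 crossings (≤ 5):
1. 2 mutineers → the rooftop.  (the basement: 4O 0M; the rooftop: 0O 2M)
2. 1 mutineer ← the basement.  (the basement: 4O 1M; the rooftop: 0O 1M)
3. 2 officers and 1 mutineer → the rooftop.  (the basement: 2O 0M; the rooftop: 2O 2M)
4. 1 mutineer ← the basement.  (the basement: 2O 1M; the rooftop: 2O 1M)
5. 2 officers and 1 mutineer → the rooftop.  (the basement: 0O 0M; the rooftop: 4O 2M)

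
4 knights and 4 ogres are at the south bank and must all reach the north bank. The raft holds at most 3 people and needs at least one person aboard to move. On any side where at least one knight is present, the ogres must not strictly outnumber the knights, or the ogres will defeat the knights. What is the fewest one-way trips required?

9

Counting alone: each trip to the north bank takes at most 3 across and each return brings at least 1 back, so after t trips out (and t−1 returns) at most 3t − (t−1) of the 8 are across; that first reaches 8 at t = 4, so at least 7 crossings are needed.
The safety rule pushes this higher. Following every safe sequence of crossings, the most of the 8 that can be at the north bank as the raft arrives there on crossing 7 is 7 — never all 8.
So no plan with fewer than 9 crossings exists, and this one achieves 9:
1. 2 ogres → the north bank.  (the south bank: 4K 2O; the north bank: 0K 2O)
2. 1 ogre ← the south bank.  (the south bank: 4K 3O; the north bank: 0K 1O)
3. 3 ogres → the north bank.  (the south bank: 4K 0O; the north bank: 0K 4O)
4. 1 ogre ← the south bank.  (the south bank: 4K 1O; the north bank: 0K 3O)
5. 3 knights → the north bank.  (the south bank: 1K 1O; the north bank: 3K 3O)
6. 1 knight and 1 ogre ← the south bank.  (the south bank: 2K 2O; the north bank: 2K 2O)
7. 2 knights → the north bank.  (the south bank: 0K 2O; the north bank: 4K 2O)
8. 1 ogre ← the south bank.  (the south bank: 0K 3O; the north bank: 4K 1O)
9. 3 ogres → the north bank.  (the south bank: 0K 0O; the north bank: 4K 4O)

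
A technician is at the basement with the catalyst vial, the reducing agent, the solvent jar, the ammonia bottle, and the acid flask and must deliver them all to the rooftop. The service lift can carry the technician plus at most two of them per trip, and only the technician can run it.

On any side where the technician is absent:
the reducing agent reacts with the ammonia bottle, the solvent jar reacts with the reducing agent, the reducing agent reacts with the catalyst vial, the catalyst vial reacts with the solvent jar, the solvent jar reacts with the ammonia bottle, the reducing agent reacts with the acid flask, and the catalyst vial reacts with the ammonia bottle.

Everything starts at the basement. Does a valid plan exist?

No

Whatever the first load, the items left behind include a forbidden pair without the technician. No opening move is safe, so no plan exists.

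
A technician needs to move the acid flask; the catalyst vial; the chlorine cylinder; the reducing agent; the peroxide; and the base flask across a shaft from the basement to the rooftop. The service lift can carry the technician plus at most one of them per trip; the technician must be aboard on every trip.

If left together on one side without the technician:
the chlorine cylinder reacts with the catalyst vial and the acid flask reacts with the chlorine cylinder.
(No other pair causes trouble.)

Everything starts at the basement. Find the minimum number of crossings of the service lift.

13

Counting alone: the technician can take at most 1 across per trip to the rooftop, so moving all 6 needs at least 6 loaded trips out, with a return between consecutive ones — at least 11 crossings.
The safety rule pushes this higher. Following every safe sequence of crossings, the most of the 6 that can be at the rooftop as the service lift arrives there on crossing 11 is 5 — never all 6.
So no plan with fewer than 13 crossings exists, and this one achieves 13:
1. Technician goes to the rooftop with the chlorine cylinder.
2. Technician goes back to the basement alone.
3. Technician goes to the rooftop with the acid flask.
4. Technician goes back to the basement with the chlorine cylinder.
5. Technician goes to the rooftop with the catalyst vial.
6. Technician goes back to the basement alone.
7. Technician goes to the rooftop with the reducing agent.
8. Technician goes back to the basement alone.
9. Technician goes to the rooftop with the peroxide.
10. Technician goes back to the basement alone.
11. Technician goes to the rooftop with the base flask.
12. Technician goes back to the basement alone.
13. Technician goes to the rooftop with the chlorine cylinder.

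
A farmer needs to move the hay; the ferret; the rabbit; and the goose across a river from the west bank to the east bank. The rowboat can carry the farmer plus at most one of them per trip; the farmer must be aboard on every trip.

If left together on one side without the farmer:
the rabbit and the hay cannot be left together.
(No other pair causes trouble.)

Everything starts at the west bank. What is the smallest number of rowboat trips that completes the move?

Counting alone: the farmer can take at most 1 across per trip to the east bank, so moving all 4 needs at least 4 loaded trips out, with a return between consecutive ones — at least 7 crossings.
The plan below uses exactly 7 crossings, so it is optimal:
1. Farmer goes to the east bank with the hay.
2. Farmer goes back to the west bank alone.
3. Farmer goes to the east bank with the ferret.
4. Farmer goes back to the west bank alone.
5. Farmer goes to the east bank with the goose.
6. Farmer goes back to the west bank alone.
7. Farmer goes to the east bank with the rabbit.

7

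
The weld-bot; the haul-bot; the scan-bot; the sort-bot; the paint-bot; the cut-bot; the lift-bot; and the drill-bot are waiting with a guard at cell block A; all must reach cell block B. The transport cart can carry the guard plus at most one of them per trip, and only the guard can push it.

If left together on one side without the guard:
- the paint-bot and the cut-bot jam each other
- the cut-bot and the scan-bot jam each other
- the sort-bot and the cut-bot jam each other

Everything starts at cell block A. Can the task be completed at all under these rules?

No

Following every safe sequence of crossings from the start, the most of the 8 that can be at cell block B as the transport cart arrives there on crossings 1, 3, 5, 7, 9, 11 is 1, 2, 3, 4, 5, 6 respectively; the best ever achieved is 6 of 8.
From crossing 13 on, no configuration arises that was not already reachable earlier: only 144 distinct safe configurations (who is on which side, and where the transport cart is) can ever be reached, none of them has everyone across, and every continuation just revisits them. So no valid plan exists.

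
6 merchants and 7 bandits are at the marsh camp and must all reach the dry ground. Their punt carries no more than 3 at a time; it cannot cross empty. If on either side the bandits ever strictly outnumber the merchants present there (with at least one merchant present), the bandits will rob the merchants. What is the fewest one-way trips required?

The bandits already outnumber the merchants at the marsh camp before anyone moves, so the starting position itself is disallowed.

impossible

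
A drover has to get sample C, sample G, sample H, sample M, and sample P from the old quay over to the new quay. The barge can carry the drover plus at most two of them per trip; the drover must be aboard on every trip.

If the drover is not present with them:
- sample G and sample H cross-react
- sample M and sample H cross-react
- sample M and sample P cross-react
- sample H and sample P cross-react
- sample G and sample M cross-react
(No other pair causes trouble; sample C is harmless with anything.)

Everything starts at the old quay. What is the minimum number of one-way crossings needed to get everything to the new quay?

Counting alone: the drover can take at most 2 across per trip to the new quay, so moving all 5 needs at least 3 loaded trips out, with a return between consecutive ones — at least 5 crossings.
The safety rule pushes this higher. Following every safe sequence of crossings, the most of the 5 that can be at the new quay as the barge arrives there on crossing 5 is 4 — never all 5.
So no plan with fewer than 7 crossings exists, and this one achieves 7:
1. Drover goes to the new quay with sample H and sample M.
2. Drover goes back to the old quay with sample H.
3. Drover goes to the new quay with sample C and sample H.
4. Drover goes back to the old quay with sample H.
5. Drover goes to the new quay with sample G and sample P.
6. Drover goes back to the old quay with sample M.
7. Drover goes to the new quay with sample H and sample M.

7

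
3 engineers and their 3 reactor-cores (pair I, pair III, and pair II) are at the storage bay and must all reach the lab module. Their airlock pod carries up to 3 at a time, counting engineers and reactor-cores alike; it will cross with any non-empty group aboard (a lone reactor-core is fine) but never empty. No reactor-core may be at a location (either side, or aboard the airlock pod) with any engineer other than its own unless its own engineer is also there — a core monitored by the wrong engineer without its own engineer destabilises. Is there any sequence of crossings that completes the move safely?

1. engineer I and reactor-core I cross → the lab module.
2. engineer I crosses ← the storage bay.
3. engineer I, engineer II, and engineer III cross → the lab module.
4. reactor-core I crosses ← the storage bay.
5. reactor-core I, reactor-core II, and reactor-core III cross → the lab module.

Yes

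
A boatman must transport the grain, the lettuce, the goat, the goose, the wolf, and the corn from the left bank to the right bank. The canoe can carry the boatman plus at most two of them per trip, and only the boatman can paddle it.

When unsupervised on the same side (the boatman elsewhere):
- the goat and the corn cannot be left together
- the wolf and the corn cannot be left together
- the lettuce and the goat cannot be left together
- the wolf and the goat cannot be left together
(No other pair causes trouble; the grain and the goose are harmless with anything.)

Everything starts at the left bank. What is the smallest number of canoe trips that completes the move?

Counting alone: the boatman can take at most 2 across per trip to the right bank, so moving all 6 needs at least 3 loaded trips out, with a return between consecutive ones — at least 5 crossings.
The safety rule pushes this higher. Following every safe sequence of crossings, the most of the 6 that can be at the right bank as the canoe arrives there on crossings 5, 7 is 4, 5 respectively — never all 6.
So no plan with fewer than 9 crossings exists, and this one achieves 9:
1. Boatman goes to the right bank with the goat and the wolf.  [the left bank: the corn, the goose, the grain, the lettuce | the right bank: the goat, the wolf]
2. Boatman goes back to the left bank with the goat.  [the left bank: the corn, the goat, the goose, the grain, the lettuce | the right bank: the wolf]
3. Boatman goes to the right bank with the goat and the grain.  [the left bank: the corn, the goose, the lettuce | the right bank: the goat, the grain, the wolf]
4. Boatman goes back to the left bank with the goat.  [the left bank: the corn, the goat, the goose, the lettuce | the right bank: the grain, the wolf]
5. Boatman goes to the right bank with the goat and the lettuce.  [the left bank: the corn, the goose | the right bank: the goat, the grain, the lettuce, the wolf]
6. Boatman goes back to the left bank with the goat.  [the left bank: the corn, the goat, the goose | the right bank: the grain, the lettuce, the wolf]
7. Boatman goes to the right bank with the goat and the goose.  [the left bank: the corn | the right bank: the goat, the goose, the grain, the lettuce, the wolf]
8. Boatman goes back to the left bank with the goat.  [the left bank: the corn, the goat | the right bank: the goose, the grain, the lettuce, the wolf]
9. Boatman goes to the right bank with the corn and the goat.  [the left bank: — | the right bank: the corn, the goat, the goose, the grain, the lettuce, the wolf]

9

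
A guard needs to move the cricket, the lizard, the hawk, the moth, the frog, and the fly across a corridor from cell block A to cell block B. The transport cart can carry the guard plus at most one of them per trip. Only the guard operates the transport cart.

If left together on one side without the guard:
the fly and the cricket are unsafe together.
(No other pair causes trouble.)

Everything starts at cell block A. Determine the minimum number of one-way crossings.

11

Counting alone: the guard can take at most 1 across per trip to cell block B, so moving all 6 needs at least 6 loaded trips out, with a return between consecutive ones — at least 11 crossings.
The plan below uses exactly 11 crossings, so it is optimal:
1. Guard goes to cell block B with the cricket.  [cell block A: the fly, the frog, the hawk, the lizard, the moth | cell block B: the cricket]
2. Guard goes back to cell block A alone.  [cell block A: the fly, the frog, the hawk, the lizard, the moth | cell block B: the cricket]
3. Guard goes to cell block B with the lizard.  [cell block A: the fly, the frog, the hawk, the moth | cell block B: the cricket, the lizard]
4. Guard goes back to cell block A alone.  [cell block A: the fly, the frog, the hawk, the moth | cell block B: the cricket, the lizard]
5. Guard goes to cell block B with the hawk.  [cell block A: the fly, the frog, the moth | cell block B: the cricket, the hawk, the lizard]
6. Guard goes back to cell block A alone.  [cell block A: the fly, the frog, the moth | cell block B: the cricket, the hawk, the lizard]
7. Guard goes to cell block B with the moth.  [cell block A: the fly, the frog | cell block B: the cricket, the hawk, the lizard, the moth]
8. Guard goes back to cell block A alone.  [cell block A: the fly, the frog | cell block B: the cricket, the hawk, the lizard, the moth]
9. Guard goes to cell block B with the frog.  [cell block A: the fly | cell block B: the cricket, the frog, the hawk, the lizard, the moth]
10. Guard goes back to cell block A alone.  [cell block A: the fly | cell block B: the cricket, the frog, the hawk, the lizard, the moth]
11. Guard goes to cell block B with the fly.  [cell block A: — | cell block B: the cricket, the fly, the frog, the hawk, the lizard, the moth]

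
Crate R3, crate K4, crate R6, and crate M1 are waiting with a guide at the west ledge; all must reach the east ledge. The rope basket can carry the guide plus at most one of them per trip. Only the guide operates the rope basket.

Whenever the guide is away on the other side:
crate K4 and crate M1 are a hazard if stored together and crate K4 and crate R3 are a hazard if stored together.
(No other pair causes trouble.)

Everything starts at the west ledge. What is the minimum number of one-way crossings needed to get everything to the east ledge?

Counting alone: the guide can take at most 1 across per trip to the east ledge, so moving all 4 needs at least 4 loaded trips out, with a return between consecutive ones — at least 7 crossings.
The safety rule pushes this higher. Following every safe sequence of crossings, the most of the 4 that can be at the east ledge as the rope basket arrives there on crossing 7 is 3 — never all 4.
So no plan with fewer than 9 crossings exists, and this one achieves 9:
1. Guide goes to the east ledge with crate K4.
2. Guide goes back to the west ledge alone.
3. Guide goes to the east ledge with crate R3.
4. Guide goes back to the west ledge with crate K4.
5. Guide goes to the east ledge with crate M1.
6. Guide goes back to the west ledge alone.
7. Guide goes to the east ledge with crate R6.
8. Guide goes back to the west ledge alone.
9. Guide goes to the east ledge with crate K4.

9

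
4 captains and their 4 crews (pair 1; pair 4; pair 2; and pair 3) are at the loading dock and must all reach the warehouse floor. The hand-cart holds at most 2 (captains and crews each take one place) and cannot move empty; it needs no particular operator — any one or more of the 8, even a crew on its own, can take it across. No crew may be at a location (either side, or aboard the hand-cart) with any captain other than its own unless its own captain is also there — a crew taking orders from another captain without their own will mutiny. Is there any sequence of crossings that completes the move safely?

No

Following every safe sequence of crossings from the start, the most of the 8 that can be at the warehouse floor as the hand-cart arrives there on crossings 1, 3, 5 is 2, 3, 4 respectively; the best ever achieved is 4 of 8.
From crossing 7 on, no configuration arises that was not already reachable earlier: only 44 distinct safe configurations (who is on which side, and where the hand-cart is) can ever be reached, none of them has everyone across, and every continuation just revisits them. So no valid plan exists.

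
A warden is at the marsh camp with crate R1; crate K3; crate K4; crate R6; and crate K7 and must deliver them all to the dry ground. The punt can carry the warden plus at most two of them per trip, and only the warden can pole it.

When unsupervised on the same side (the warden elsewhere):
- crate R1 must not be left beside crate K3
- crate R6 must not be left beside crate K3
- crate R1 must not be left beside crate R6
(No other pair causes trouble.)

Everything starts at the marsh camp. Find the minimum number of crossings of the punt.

Counting alone: the warden can take at most 2 across per trip to the dry ground, so moving all 5 needs at least 3 loaded trips out, with a return between consecutive ones — at least 5 crossings.
The safety rule pushes this higher. Following every safe sequence of crossings, the most of the 5 that can be at the dry ground as the punt arrives there on crossing 5 is 4 — never all 5.
So no plan with fewer than 7 crossings exists, and this one achieves 7:
1. Warden goes to the dry ground with crate K3 and crate R1.  [the marsh camp: crate K4, crate K7, crate R6 | the dry ground: crate K3, crate R1]
2. Warden goes back to the marsh camp with crate R1.  [the marsh camp: crate K4, crate K7, crate R1, crate R6 | the dry ground: crate K3]
3. Warden goes to the dry ground with crate K4 and crate R1.  [the marsh camp: crate K7, crate R6 | the dry ground: crate K3, crate K4, crate R1]
4. Warden goes back to the marsh camp with crate R1.  [the marsh camp: crate K7, crate R1, crate R6 | the dry ground: crate K3, crate K4]
5. Warden goes to the dry ground with crate K7 and crate R1.  [the marsh camp: crate R6 | the dry ground: crate K3, crate K4, crate K7, crate R1]
6. Warden goes back to the marsh camp with crate R1.  [the marsh camp: crate R1, crate R6 | the dry ground: crate K3, crate K4, crate K7]
7. Warden goes to the dry ground with crate R1 and crate R6.  [the marsh camp: — | the dry ground: crate K3, crate K4, crate K7, crate R1, crate R6]

7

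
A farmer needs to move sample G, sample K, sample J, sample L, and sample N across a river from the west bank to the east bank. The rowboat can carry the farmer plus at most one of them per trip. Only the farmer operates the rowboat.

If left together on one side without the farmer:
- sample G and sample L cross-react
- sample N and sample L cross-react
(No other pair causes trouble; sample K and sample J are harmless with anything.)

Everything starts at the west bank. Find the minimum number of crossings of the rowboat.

11

Counting alone: the farmer can take at most 1 across per trip to the east bank, so moving all 5 needs at least 5 loaded trips out, with a return between consecutive ones — at least 9 crossings.
The safety rule pushes this higher. Following every safe sequence of crossings, the most of the 5 that can be at the east bank as the rowboat arrives there on crossing 9 is 4 — never all 5.
So no plan with fewer than 11 crossings exists, and this one achieves 11:
1. Farmer goes to the east bank with sample L.  [the west bank: sample G, sample J, sample K, sample N | the east bank: sample L]
2. Farmer goes back to the west bank alone.  [the west bank: sample G, sample J, sample K, sample N | the east bank: sample L]
3. Farmer goes to the east bank with sample G.  [the west bank: sample J, sample K, sample N | the east bank: sample G, sample L]
4. Farmer goes back to the west bank with sample L.  [the west bank: sample J, sample K, sample L, sample N | the east bank: sample G]
5. Farmer goes to the east bank with sample N.  [the west bank: sample J, sample K, sample L | the east bank: sample G, sample N]
6. Farmer goes back to the west bank alone.  [the west bank: sample J, sample K, sample L | the east bank: sample G, sample N]
7. Farmer goes to the east bank with sample K.  [the west bank: sample J, sample L | the east bank: sample G, sample K, sample N]
8. Farmer goes back to the west bank alone.  [the west bank: sample J, sample L | the east bank: sample G, sample K, sample N]
9. Farmer goes to the east bank with sample J.  [the west bank: sample L | the east bank: sample G, sample J, sample K, sample N]
10. Farmer goes back to the west bank alone.  [the west bank: sample L | the east bank: sample G, sample J, sample K, sample N]
11. Farmer goes to the east bank with sample L.  [the west bank: — | the east bank: sample G, sample J, sample K, sample L, sample N]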